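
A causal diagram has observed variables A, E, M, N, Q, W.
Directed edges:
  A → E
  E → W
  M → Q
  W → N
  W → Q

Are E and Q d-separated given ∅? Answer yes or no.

Bayes-Ball from E | ∅ reaches {A,N,Q,W}.
Q ∈ reach(E|∅) ⇒ E ⊥̸ Q | ∅.

No — E and Q are d-connected given ∅.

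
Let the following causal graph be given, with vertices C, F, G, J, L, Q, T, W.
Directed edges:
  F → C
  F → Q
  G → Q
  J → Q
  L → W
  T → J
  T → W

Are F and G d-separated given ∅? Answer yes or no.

Bayes-Ball from F | ∅ reaches {C,Q}.
G ∉ reach(F|∅) ⇒ F ⊥ G | ∅.

Yes — F ⊥ G | ∅.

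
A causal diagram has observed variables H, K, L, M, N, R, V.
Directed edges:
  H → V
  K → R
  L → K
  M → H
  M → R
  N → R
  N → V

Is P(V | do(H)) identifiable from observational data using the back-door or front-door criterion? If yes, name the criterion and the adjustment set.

desc(H)\{H}={V}; candidates ⊆ {K,L,M,N,R}.
∅: H⊥V given ∅ in G with H→· removed — back-door holds.
P(V|do(H)) = P(V|H) — no adjustment needed.

P(V|do(H)): backdoor, adjust for ∅.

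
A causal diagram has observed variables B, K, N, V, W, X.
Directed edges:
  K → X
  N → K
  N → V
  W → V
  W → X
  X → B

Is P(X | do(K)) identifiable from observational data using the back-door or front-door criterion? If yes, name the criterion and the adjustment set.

desc(K)\{K}={B,X}; candidates ⊆ {N,V,W}.
∅: K⊥X given ∅ in G with K→· removed — back-door holds.
P(X|do(K)) = P(X|K) — no adjustment needed.

P(X|do(K)): backdoor, adjust for ∅.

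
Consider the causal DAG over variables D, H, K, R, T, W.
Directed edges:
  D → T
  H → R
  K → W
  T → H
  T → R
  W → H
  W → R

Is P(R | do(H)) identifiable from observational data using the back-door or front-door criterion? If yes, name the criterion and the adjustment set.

P(R|do(H)): backdoor, adjust for {T, W}.

desc(H)\{H}={R}; candidates ⊆ {D,K,T,W}.
size 0: {}; under {} H still reaches {D,K,R,T,W} ∋ R.
size 1: {D}, {K}, {T} …(+1); under {D} H still reaches {K,R,T,W} ∋ R.
{T,W}: H⊥R given {T,W} in G with H→· removed — back-door holds.
P(R|do(H)) = Σ_{T,W} P(R|H,T,W)·P(T,W).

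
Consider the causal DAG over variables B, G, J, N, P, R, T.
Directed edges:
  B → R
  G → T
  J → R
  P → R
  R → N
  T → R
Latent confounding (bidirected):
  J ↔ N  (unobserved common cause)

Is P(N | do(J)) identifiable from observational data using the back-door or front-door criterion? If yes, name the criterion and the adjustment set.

P(N|do(J)): frontdoor, adjust for {R}.

desc(J)\{J}={N,R}; candidates ⊆ {B,G,P,T}.
J↔N: latent back-door arc(s) into J.
size 0: {}; under {} J still reaches {N} ∋ N.
size 1: {B}, {G}, {P} …(+1); under {B} J still reaches {N} ∋ N.
size 2: {B,G}, {B,P}, {B,T} …(+3); under {B,G} J still reaches {N} ∋ N.
J↔N cannot be blocked by any observed set — no back-door set.
{R}: (i) intercepts every directed J→N path; (ii) no back-door J→{R}; (iii) {J} blocks every back-door {R}→N. Front-door holds.
P(N|do(J)) = Σ_{R} P(R|J) Σ_{J'} P(N|R,J')P(J').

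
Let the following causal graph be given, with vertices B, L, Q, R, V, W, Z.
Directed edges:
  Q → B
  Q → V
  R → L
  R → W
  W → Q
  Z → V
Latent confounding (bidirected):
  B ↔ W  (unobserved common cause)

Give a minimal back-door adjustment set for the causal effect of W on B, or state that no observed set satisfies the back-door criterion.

W→B: no observed back-door set.

desc(W)\{W}={B,Q,V}; candidates ⊆ {L,R,Z}.
W↔B: latent back-door arc(s) into W.
size 0: {}; under {} W still reaches {B,L,R} ∋ B.
size 1: {L}, {R}, {Z}; under {L} W still reaches {B,R} ∋ B.
size 2: {L,R}, {L,Z}, {R,Z}; under {L,R} W still reaches {B} ∋ B.
W↔B cannot be blocked by any observed set — no back-door set.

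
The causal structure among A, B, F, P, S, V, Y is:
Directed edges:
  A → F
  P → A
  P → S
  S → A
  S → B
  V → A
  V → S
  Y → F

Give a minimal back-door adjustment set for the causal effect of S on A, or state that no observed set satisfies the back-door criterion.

S→A: minimal back-door set {P, V}.

desc(S)\{S}={A,B,F}; candidates ⊆ {P,V,Y}.
size 0: {}; under {} S still reaches {A,F,P,V} ∋ A.
size 1: {P}, {V}, {Y}; under {P} S still reaches {A,F,V} ∋ A.
{P,V}: S⊥A given {P,V} in G with S→· removed — back-door holds.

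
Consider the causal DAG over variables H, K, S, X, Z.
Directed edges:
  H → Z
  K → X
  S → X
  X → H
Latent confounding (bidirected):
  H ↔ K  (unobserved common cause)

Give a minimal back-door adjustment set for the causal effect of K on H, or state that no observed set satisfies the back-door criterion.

desc(K)\{K}={H,X,Z}; candidates ⊆ {S}.
K↔H: latent back-door arc(s) into K.
size 0: {}; under {} K still reaches {H,Z} ∋ H.
size 1: {S}; under {S} K still reaches {H,Z} ∋ H.
K↔H cannot be blocked by any observed set — no back-door set.

K→H: no observed back-door set.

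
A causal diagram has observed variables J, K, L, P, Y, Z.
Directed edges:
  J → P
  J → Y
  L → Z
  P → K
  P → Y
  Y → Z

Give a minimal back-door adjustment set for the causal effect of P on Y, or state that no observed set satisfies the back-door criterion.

desc(P)\{P}={K,Y,Z}; candidates ⊆ {J,L}.
size 0: {}; under {} P still reaches {J,Y,Z} ∋ Y.
{J}: P⊥Y given {J} in G with P→· removed — back-door holds.

P→Y: minimal back-door set {J}.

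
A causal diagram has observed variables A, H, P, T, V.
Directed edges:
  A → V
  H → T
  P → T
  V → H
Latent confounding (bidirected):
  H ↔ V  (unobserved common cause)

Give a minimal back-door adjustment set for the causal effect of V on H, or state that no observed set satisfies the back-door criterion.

desc(V)\{V}={H,T}; candidates ⊆ {A,P}.
V↔H: latent back-door arc(s) into V.
size 0: {}; under {} V still reaches {A,H,T} ∋ H.
size 1: {A}, {P}; under {A} V still reaches {H,T} ∋ H.
size 2: {A,P}; under {A,P} V still reaches {H,T} ∋ H.
V↔H cannot be blocked by any observed set — no back-door set.

V→H: no observed back-door set.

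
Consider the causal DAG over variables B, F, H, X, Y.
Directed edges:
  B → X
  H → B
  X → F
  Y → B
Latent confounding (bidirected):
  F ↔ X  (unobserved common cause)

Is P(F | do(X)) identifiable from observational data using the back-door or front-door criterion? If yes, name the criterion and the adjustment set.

P(F|do(X)): not identifiable (no BD/FD set).

desc(X)\{X}={F}; candidates ⊆ {B,H,Y}.
X↔F: latent back-door arc(s) into X.
size 0: {}; under {} X still reaches {B,F,H,Y} ∋ F.
size 1: {B}, {H}, {Y}; under {B} X still reaches {F} ∋ F.
size 2: {B,H}, {B,Y}, {H,Y}; under {B,H} X still reaches {F} ∋ F.
X↔F cannot be blocked by any observed set — no back-door set.
No mediator lies on a directed X→…→F path.
Neither criterion identifies P(F|do(X)) in this graph.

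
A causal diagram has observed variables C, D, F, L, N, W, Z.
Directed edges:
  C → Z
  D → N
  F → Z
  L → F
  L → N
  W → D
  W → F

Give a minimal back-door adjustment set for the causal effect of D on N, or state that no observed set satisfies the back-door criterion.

desc(D)\{D}={N}; candidates ⊆ {C,F,L,W,Z}.
∅: D⊥N given ∅ in G with D→· removed — back-door holds.

D→N: minimal back-door set ∅.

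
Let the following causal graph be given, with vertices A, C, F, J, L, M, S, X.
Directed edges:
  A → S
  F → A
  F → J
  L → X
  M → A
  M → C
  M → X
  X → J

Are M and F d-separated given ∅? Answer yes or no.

Bayes-Ball from M | ∅ reaches {A,C,J,S,X}.
F ∉ reach(M|∅) ⇒ M ⊥ F | ∅.

Yes — M ⊥ F | ∅.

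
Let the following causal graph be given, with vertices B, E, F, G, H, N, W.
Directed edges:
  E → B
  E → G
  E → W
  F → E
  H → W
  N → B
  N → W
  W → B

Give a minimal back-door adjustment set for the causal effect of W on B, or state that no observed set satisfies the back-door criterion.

W→B: minimal back-door set {E, N}.

desc(W)\{W}={B}; candidates ⊆ {E,F,G,H,N}.
size 0: {}; under {} W still reaches {B,E,F,G,H,N} ∋ B.
size 1: {E}, {F}, {G} …(+2); under {E} W still reaches {B,H,N} ∋ B.
{E,N}: W⊥B given {E,N} in G with W→· removed — back-door holds.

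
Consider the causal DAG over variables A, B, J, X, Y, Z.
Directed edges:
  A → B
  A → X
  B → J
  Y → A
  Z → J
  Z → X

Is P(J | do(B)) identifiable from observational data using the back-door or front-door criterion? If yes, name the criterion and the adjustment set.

P(J|do(B)): backdoor, adjust for ∅.

desc(B)\{B}={J}; candidates ⊆ {A,X,Y,Z}.
∅: B⊥J given ∅ in G with B→· removed — back-door holds.
P(J|do(B)) = P(J|B) — no adjustment needed.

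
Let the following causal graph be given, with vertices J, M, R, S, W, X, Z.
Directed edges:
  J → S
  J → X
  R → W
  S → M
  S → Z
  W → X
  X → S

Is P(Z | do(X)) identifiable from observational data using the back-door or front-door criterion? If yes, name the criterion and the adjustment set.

P(Z|do(X)): backdoor, adjust for {J}.

desc(X)\{X}={M,S,Z}; candidates ⊆ {J,R,W}.
size 0: {}; under {} X still reaches {J,M,R,S,W,Z} ∋ Z.
{J}: X⊥Z given {J} in G with X→· removed — back-door holds.
P(Z|do(X)) = Σ_{J} P(Z|X,J)·P(J).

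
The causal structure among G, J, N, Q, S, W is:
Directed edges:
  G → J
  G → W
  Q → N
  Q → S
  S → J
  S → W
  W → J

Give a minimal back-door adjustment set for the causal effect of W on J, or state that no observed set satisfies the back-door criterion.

desc(W)\{W}={J}; candidates ⊆ {G,N,Q,S}.
size 0: {}; under {} W still reaches {G,J,N,Q,S} ∋ J.
size 1: {G}, {N}, {Q} …(+1); under {G} W still reaches {J,N,Q,S} ∋ J.
{G,S}: W⊥J given {G,S} in G with W→· removed — back-door holds.

W→J: minimal back-door set {G, S}.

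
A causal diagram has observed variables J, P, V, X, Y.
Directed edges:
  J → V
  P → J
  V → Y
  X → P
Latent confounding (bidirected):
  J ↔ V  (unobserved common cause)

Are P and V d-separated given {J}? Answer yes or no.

Bayes-Ball from P | {J} reaches {V,X,Y}.
V ∈ reach(P|{J}) ⇒ P ⊥̸ V | {J}.

No — P and V are d-connected given {J}.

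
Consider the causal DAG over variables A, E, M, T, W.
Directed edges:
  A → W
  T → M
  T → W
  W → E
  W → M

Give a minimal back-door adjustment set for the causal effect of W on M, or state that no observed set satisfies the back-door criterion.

W→M: minimal back-door set {T}.

desc(W)\{W}={E,M}; candidates ⊆ {A,T}.
size 0: {}; under {} W still reaches {A,M,T} ∋ M.
{T}: W⊥M given {T} in G with W→· removed — back-door holds.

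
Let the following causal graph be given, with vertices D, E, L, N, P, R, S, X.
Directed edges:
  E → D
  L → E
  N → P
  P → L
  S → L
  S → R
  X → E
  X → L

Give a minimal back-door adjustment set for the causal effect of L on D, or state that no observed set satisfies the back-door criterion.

desc(L)\{L}={D,E}; candidates ⊆ {N,P,R,S,X}.
size 0: {}; under {} L still reaches {D,E,N,P,R,S,X} ∋ D.
{X}: L⊥D given {X} in G with L→· removed — back-door holds.

L→D: minimal back-door set {X}.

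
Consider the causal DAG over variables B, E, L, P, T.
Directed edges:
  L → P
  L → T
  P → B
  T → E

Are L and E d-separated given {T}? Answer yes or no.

Bayes-Ball from L | {T} reaches {B,P}.
E ∉ reach(L|{T}) ⇒ L ⊥ E | {T}.

Yes — L ⊥ E | {T}.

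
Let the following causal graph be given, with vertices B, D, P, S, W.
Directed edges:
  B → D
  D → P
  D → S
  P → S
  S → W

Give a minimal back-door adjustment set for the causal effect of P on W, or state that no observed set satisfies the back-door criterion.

desc(P)\{P}={S,W}; candidates ⊆ {B,D}.
size 0: {}; under {} P still reaches {B,D,S,W} ∋ W.
{D}: P⊥W given {D} in G with P→· removed — back-door holds.

P→W: minimal back-door set {D}.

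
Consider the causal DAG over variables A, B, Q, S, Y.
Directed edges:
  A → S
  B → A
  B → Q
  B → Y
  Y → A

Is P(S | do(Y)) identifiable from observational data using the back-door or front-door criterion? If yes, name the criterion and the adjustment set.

desc(Y)\{Y}={A,S}; candidates ⊆ {B,Q}.
size 0: {}; under {} Y still reaches {A,B,Q,S} ∋ S.
{B}: Y⊥S given {B} in G with Y→· removed — back-door holds.
P(S|do(Y)) = Σ_{B} P(S|Y,B)·P(B).

P(S|do(Y)): backdoor, adjust for {B}.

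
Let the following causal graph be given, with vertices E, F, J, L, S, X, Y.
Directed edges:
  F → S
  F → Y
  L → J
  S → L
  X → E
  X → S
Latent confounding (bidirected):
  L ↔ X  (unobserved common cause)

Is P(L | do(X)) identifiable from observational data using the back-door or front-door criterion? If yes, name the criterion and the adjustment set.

P(L|do(X)): frontdoor, adjust for {S}.

desc(X)\{X}={E,J,L,S}; candidates ⊆ {F,Y}.
X↔L: latent back-door arc(s) into X.
size 0: {}; under {} X still reaches {J,L} ∋ L.
size 1: {F}, {Y}; under {F} X still reaches {J,L} ∋ L.
size 2: {F,Y}; under {F,Y} X still reaches {J,L} ∋ L.
X↔L cannot be blocked by any observed set — no back-door set.
{S}: (i) intercepts every directed X→L path; (ii) no back-door X→{S}; (iii) {X} blocks every back-door {S}→L. Front-door holds.
P(L|do(X)) = Σ_{S} P(S|X) Σ_{X'} P(L|S,X')P(X').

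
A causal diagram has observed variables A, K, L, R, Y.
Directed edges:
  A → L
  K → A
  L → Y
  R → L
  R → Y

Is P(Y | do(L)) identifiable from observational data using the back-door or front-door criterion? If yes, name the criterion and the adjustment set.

desc(L)\{L}={Y}; candidates ⊆ {A,K,R}.
size 0: {}; under {} L still reaches {A,K,R,Y} ∋ Y.
{R}: L⊥Y given {R} in G with L→· removed — back-door holds.
P(Y|do(L)) = Σ_{R} P(Y|L,R)·P(R).

P(Y|do(L)): backdoor, adjust for {R}.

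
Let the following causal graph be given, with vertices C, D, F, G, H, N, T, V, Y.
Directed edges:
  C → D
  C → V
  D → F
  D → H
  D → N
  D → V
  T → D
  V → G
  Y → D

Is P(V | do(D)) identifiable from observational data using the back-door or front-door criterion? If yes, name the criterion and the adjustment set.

P(V|do(D)): backdoor, adjust for {C}.

desc(D)\{D}={F,G,H,N,V}; candidates ⊆ {C,T,Y}.
size 0: {}; under {} D still reaches {C,G,T,V,Y} ∋ V.
{C}: D⊥V given {C} in G with D→· removed — back-door holds.
P(V|do(D)) = Σ_{C} P(V|D,C)·P(C).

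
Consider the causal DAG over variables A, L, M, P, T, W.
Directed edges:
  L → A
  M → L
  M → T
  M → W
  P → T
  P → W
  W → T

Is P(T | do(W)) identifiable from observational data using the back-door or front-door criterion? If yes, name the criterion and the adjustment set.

desc(W)\{W}={T}; candidates ⊆ {A,L,M,P}.
size 0: {}; under {} W still reaches {A,L,M,P,T} ∋ T.
size 1: {A}, {L}, {M} …(+1); under {A} W still reaches {L,M,P,T} ∋ T.
{M,P}: W⊥T given {M,P} in G with W→· removed — back-door holds.
P(T|do(W)) = Σ_{M,P} P(T|W,M,P)·P(M,P).

P(T|do(W)): backdoor, adjust for {M, P}.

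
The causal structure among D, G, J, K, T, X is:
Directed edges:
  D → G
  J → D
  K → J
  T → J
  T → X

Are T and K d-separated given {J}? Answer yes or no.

Bayes-Ball from T | {J} reaches {K,X}.
K ∈ reach(T|{J}) ⇒ T ⊥̸ K | {J}.

No — T and K are d-connected given {J}.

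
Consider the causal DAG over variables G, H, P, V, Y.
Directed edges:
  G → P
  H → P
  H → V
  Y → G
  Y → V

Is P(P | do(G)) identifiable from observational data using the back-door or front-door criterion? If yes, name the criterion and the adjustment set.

P(P|do(G)): backdoor, adjust for ∅.

desc(G)\{G}={P}; candidates ⊆ {H,V,Y}.
∅: G⊥P given ∅ in G with G→· removed — back-door holds.
P(P|do(G)) = P(P|G) — no adjustment needed.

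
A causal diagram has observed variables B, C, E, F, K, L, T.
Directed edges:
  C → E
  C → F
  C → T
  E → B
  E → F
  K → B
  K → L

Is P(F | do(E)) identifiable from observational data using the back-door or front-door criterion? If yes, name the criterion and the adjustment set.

desc(E)\{E}={B,F}; candidates ⊆ {C,K,L,T}.
size 0: {}; under {} E still reaches {C,F,T} ∋ F.
{C}: E⊥F given {C} in G with E→· removed — back-door holds.
P(F|do(E)) = Σ_{C} P(F|E,C)·P(C).

P(F|do(E)): backdoor, adjust for {C}.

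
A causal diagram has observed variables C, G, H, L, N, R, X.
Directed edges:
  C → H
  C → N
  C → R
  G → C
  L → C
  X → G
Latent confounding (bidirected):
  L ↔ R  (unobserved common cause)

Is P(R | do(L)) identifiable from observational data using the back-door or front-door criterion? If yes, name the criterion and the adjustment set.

P(R|do(L)): frontdoor, adjust for {C}.

desc(L)\{L}={C,H,N,R}; candidates ⊆ {G,X}.
L↔R: latent back-door arc(s) into L.
size 0: {}; under {} L still reaches {R} ∋ R.
size 1: {G}, {X}; under {G} L still reaches {R} ∋ R.
size 2: {G,X}; under {G,X} L still reaches {R} ∋ R.
L↔R cannot be blocked by any observed set — no back-door set.
{C}: (i) intercepts every directed L→R path; (ii) no back-door L→{C}; (iii) {L} blocks every back-door {C}→R. Front-door holds.
P(R|do(L)) = Σ_{C} P(C|L) Σ_{L'} P(R|C,L')P(L').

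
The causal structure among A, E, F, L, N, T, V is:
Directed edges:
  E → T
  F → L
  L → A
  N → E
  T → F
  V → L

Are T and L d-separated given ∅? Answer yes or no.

No — T and L are d-connected given ∅.

Bayes-Ball from T | ∅ reaches {A,E,F,L,N}.
L ∈ reach(T|∅) ⇒ T ⊥̸ L | ∅.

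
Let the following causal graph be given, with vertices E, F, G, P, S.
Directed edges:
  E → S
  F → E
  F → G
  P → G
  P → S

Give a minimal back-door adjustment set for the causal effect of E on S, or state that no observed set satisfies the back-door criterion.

E→S: minimal back-door set ∅.

desc(E)\{E}={S}; candidates ⊆ {F,G,P}.
∅: E⊥S given ∅ in G with E→· removed — back-door holds.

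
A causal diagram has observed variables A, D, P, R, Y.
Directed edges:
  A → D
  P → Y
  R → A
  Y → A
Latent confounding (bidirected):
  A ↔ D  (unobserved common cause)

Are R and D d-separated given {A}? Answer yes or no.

Bayes-Ball from R | {A} reaches {D,P,Y}.
D ∈ reach(R|{A}) ⇒ R ⊥̸ D | {A}.

No — R and D are d-connected given {A}.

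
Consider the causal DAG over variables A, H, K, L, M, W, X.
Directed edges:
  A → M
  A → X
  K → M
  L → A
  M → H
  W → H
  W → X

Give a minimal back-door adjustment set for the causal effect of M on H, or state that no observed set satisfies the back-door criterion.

M→H: minimal back-door set ∅.

desc(M)\{M}={H}; candidates ⊆ {A,K,L,W,X}.
∅: M⊥H given ∅ in G with M→· removed — back-door holds.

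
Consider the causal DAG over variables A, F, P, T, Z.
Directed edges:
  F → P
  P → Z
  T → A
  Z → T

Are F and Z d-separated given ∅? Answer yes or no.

No — F and Z are d-connected given ∅.

Bayes-Ball from F | ∅ reaches {A,P,T,Z}.
Z ∈ reach(F|∅) ⇒ F ⊥̸ Z | ∅.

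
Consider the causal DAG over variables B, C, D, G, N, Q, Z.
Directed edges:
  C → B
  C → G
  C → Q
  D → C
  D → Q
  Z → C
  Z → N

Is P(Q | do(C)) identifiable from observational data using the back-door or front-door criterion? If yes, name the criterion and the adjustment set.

desc(C)\{C}={B,G,Q}; candidates ⊆ {D,N,Z}.
size 0: {}; under {} C still reaches {D,N,Q,Z} ∋ Q.
{D}: C⊥Q given {D} in G with C→· removed — back-door holds.
P(Q|do(C)) = Σ_{D} P(Q|C,D)·P(D).

P(Q|do(C)): backdoor, adjust for {D}.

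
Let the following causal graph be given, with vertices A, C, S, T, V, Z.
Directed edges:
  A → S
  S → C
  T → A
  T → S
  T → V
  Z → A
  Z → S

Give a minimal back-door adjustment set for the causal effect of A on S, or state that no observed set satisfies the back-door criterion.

desc(A)\{A}={C,S}; candidates ⊆ {T,V,Z}.
size 0: {}; under {} A still reaches {C,S,T,V,Z} ∋ S.
size 1: {T}, {V}, {Z}; under {T} A still reaches {C,S,Z} ∋ S.
{T,Z}: A⊥S given {T,Z} in G with A→· removed — back-door holds.

A→S: minimal back-door set {T, Z}.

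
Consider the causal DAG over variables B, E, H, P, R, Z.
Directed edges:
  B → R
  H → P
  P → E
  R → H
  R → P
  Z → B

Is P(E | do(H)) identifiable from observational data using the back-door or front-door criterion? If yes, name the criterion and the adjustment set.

desc(H)\{H}={E,P}; candidates ⊆ {B,R,Z}.
size 0: {}; under {} H still reaches {B,E,P,R,Z} ∋ E.
{R}: H⊥E given {R} in G with H→· removed — back-door holds.
P(E|do(H)) = Σ_{R} P(E|H,R)·P(R).

P(E|do(H)): backdoor, adjust for {R}.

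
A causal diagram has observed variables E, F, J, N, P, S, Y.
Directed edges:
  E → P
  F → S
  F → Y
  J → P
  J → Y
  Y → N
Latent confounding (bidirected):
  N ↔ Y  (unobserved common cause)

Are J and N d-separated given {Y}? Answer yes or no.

No — J and N are d-connected given {Y}.

Bayes-Ball from J | {Y} reaches {F,N,P,S}.
N ∈ reach(J|{Y}) ⇒ J ⊥̸ N | {Y}.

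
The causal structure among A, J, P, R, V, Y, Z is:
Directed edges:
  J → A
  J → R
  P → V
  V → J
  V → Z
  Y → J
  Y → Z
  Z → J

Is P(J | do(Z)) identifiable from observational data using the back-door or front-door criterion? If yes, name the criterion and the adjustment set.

desc(Z)\{Z}={A,J,R}; candidates ⊆ {P,V,Y}.
size 0: {}; under {} Z still reaches {A,J,P,R,V,Y} ∋ J.
size 1: {P}, {V}, {Y}; under {P} Z still reaches {A,J,R,V,Y} ∋ J.
{V,Y}: Z⊥J given {V,Y} in G with Z→· removed — back-door holds.
P(J|do(Z)) = Σ_{V,Y} P(J|Z,V,Y)·P(V,Y).

P(J|do(Z)): backdoor, adjust for {V, Y}.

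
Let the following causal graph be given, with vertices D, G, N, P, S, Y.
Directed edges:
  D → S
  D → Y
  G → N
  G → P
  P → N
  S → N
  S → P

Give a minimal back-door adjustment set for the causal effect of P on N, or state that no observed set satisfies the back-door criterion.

P→N: minimal back-door set {G, S}.

desc(P)\{P}={N}; candidates ⊆ {D,G,S,Y}.
size 0: {}; under {} P still reaches {D,G,N,S,Y} ∋ N.
size 1: {D}, {G}, {S} …(+1); under {D} P still reaches {G,N,S} ∋ N.
{G,S}: P⊥N given {G,S} in G with P→· removed — back-door holds.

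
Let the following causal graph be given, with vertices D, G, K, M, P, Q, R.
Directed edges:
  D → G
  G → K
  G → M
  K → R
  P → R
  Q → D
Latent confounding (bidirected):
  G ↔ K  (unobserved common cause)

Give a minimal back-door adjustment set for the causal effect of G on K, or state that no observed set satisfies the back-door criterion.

desc(G)\{G}={K,M,R}; candidates ⊆ {D,P,Q}.
G↔K: latent back-door arc(s) into G.
size 0: {}; under {} G still reaches {D,K,Q,R} ∋ K.
size 1: {D}, {P}, {Q}; under {D} G still reaches {K,R} ∋ K.
size 2: {D,P}, {D,Q}, {P,Q}; under {D,P} G still reaches {K,R} ∋ K.
G↔K cannot be blocked by any observed set — no back-door set.

G→K: no observed back-door set.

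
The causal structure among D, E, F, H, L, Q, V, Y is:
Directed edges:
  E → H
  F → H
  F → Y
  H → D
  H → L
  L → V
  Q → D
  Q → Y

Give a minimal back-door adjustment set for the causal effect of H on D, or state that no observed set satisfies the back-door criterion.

desc(H)\{H}={D,L,V}; candidates ⊆ {E,F,Q,Y}.
∅: H⊥D given ∅ in G with H→· removed — back-door holds.

H→D: minimal back-door set ∅.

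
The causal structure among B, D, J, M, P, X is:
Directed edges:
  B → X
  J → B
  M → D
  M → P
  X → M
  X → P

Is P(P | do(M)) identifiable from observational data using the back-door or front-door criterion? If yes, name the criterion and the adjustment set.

desc(M)\{M}={D,P}; candidates ⊆ {B,J,X}.
size 0: {}; under {} M still reaches {B,J,P,X} ∋ P.
{X}: M⊥P given {X} in G with M→· removed — back-door holds.
P(P|do(M)) = Σ_{X} P(P|M,X)·P(X).

P(P|do(M)): backdoor, adjust for {X}.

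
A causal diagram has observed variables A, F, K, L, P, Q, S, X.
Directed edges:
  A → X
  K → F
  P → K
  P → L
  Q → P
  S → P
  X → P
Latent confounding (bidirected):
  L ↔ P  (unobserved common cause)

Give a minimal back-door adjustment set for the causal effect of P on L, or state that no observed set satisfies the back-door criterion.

desc(P)\{P}={F,K,L}; candidates ⊆ {A,Q,S,X}.
P↔L: latent back-door arc(s) into P.
size 0: {}; under {} P still reaches {A,L,Q,S,X} ∋ L.
size 1: {A}, {Q}, {S} …(+1); under {A} P still reaches {L,Q,S,X} ∋ L.
size 2: {A,Q}, {A,S}, {A,X} …(+3); under {A,Q} P still reaches {L,S,X} ∋ L.
P↔L cannot be blocked by any observed set — no back-door set.

P→L: no observed back-door set.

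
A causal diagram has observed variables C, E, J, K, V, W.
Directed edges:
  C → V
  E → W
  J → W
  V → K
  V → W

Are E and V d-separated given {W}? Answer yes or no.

No — E and V are d-connected given {W}.

Bayes-Ball from E | {W} reaches {C,J,K,V}.
V ∈ reach(E|{W}) ⇒ E ⊥̸ V | {W}.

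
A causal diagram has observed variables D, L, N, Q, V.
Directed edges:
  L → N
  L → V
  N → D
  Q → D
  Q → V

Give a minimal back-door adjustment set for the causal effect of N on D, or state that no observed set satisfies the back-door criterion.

desc(N)\{N}={D}; candidates ⊆ {L,Q,V}.
∅: N⊥D given ∅ in G with N→· removed — back-door holds.

N→D: minimal back-door set ∅.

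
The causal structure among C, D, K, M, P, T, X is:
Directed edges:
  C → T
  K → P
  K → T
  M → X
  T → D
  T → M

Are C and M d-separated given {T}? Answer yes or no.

Bayes-Ball from C | {T} reaches {K,P}.
M ∉ reach(C|{T}) ⇒ C ⊥ M | {T}.

Yes — C ⊥ M | {T}.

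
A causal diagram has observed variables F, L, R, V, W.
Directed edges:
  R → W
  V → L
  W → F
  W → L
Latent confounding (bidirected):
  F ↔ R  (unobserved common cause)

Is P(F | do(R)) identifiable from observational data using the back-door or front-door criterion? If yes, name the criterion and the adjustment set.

desc(R)\{R}={F,L,W}; candidates ⊆ {V}.
R↔F: latent back-door arc(s) into R.
size 0: {}; under {} R still reaches {F} ∋ F.
size 1: {V}; under {V} R still reaches {F} ∋ F.
R↔F cannot be blocked by any observed set — no back-door set.
{W}: (i) intercepts every directed R→F path; (ii) no back-door R→{W}; (iii) {R} blocks every back-door {W}→F. Front-door holds.
P(F|do(R)) = Σ_{W} P(W|R) Σ_{R'} P(F|W,R')P(R').

P(F|do(R)): frontdoor, adjust for {W}.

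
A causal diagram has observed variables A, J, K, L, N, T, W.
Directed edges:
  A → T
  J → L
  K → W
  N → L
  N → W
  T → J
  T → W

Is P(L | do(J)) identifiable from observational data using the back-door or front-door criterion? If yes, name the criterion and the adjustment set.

desc(J)\{J}={L}; candidates ⊆ {A,K,N,T,W}.
∅: J⊥L given ∅ in G with J→· removed — back-door holds.
P(L|do(J)) = P(L|J) — no adjustment needed.

P(L|do(J)): backdoor, adjust for ∅.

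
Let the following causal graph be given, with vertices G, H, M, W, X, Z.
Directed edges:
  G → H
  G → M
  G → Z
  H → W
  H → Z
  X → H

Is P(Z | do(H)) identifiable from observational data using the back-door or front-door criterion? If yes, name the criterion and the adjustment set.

P(Z|do(H)): backdoor, adjust for {G}.

desc(H)\{H}={W,Z}; candidates ⊆ {G,M,X}.
size 0: {}; under {} H still reaches {G,M,X,Z} ∋ Z.
{G}: H⊥Z given {G} in G with H→· removed — back-door holds.
P(Z|do(H)) = Σ_{G} P(Z|H,G)·P(G).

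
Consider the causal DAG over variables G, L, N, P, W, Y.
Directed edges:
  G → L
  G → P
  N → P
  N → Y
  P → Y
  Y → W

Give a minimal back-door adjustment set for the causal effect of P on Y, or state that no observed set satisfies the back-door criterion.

desc(P)\{P}={W,Y}; candidates ⊆ {G,L,N}.
size 0: {}; under {} P still reaches {G,L,N,W,Y} ∋ Y.
{N}: P⊥Y given {N} in G with P→· removed — back-door holds.

P→Y: minimal back-door set {N}.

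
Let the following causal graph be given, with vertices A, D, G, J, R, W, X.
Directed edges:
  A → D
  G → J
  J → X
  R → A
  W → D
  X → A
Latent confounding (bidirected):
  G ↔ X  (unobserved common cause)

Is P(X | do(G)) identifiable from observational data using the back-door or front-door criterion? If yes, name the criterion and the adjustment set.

P(X|do(G)): frontdoor, adjust for {J}.

desc(G)\{G}={A,D,J,X}; candidates ⊆ {R,W}.
G↔X: latent back-door arc(s) into G.
size 0: {}; under {} G still reaches {A,D,X} ∋ X.
size 1: {R}, {W}; under {R} G still reaches {A,D,X} ∋ X.
size 2: {R,W}; under {R,W} G still reaches {A,D,X} ∋ X.
G↔X cannot be blocked by any observed set — no back-door set.
{J}: (i) intercepts every directed G→X path; (ii) no back-door G→{J}; (iii) {G} blocks every back-door {J}→X. Front-door holds.
P(X|do(G)) = Σ_{J} P(J|G) Σ_{G'} P(X|J,G')P(G').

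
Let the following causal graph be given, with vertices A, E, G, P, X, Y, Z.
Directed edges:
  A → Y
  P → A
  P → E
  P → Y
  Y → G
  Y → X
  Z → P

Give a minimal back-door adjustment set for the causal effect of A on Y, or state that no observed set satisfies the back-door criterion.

A→Y: minimal back-door set {P}.

desc(A)\{A}={G,X,Y}; candidates ⊆ {E,P,Z}.
size 0: {}; under {} A still reaches {E,G,P,X,Y,Z} ∋ Y.
{P}: A⊥Y given {P} in G with A→· removed — back-door holds.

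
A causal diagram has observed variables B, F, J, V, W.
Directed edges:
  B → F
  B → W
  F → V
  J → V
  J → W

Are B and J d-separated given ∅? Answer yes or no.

Bayes-Ball from B | ∅ reaches {F,V,W}.
J ∉ reach(B|∅) ⇒ B ⊥ J | ∅.

Yes — B ⊥ J | ∅.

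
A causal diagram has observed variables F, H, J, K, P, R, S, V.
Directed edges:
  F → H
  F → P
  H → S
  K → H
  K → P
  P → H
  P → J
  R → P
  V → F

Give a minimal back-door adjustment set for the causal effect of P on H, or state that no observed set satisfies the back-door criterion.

P→H: minimal back-door set {F, K}.

desc(P)\{P}={H,J,S}; candidates ⊆ {F,K,R,V}.
size 0: {}; under {} P still reaches {F,H,K,R,S,V} ∋ H.
size 1: {F}, {K}, {R} …(+1); under {F} P still reaches {H,K,R,S} ∋ H.
{F,K}: P⊥H given {F,K} in G with P→· removed — back-door holds.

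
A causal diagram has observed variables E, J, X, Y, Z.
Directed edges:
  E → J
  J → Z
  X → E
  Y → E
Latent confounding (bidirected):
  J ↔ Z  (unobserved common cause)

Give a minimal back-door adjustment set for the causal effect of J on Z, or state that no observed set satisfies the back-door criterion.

J→Z: no observed back-door set.

desc(J)\{J}={Z}; candidates ⊆ {E,X,Y}.
J↔Z: latent back-door arc(s) into J.
size 0: {}; under {} J still reaches {E,X,Y,Z} ∋ Z.
size 1: {E}, {X}, {Y}; under {E} J still reaches {Z} ∋ Z.
size 2: {E,X}, {E,Y}, {X,Y}; under {E,X} J still reaches {Z} ∋ Z.
J↔Z cannot be blocked by any observed set — no back-door set.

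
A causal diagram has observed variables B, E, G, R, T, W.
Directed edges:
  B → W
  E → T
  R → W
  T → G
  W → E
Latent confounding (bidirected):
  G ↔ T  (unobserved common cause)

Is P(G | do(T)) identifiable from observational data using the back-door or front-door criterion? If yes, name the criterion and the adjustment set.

desc(T)\{T}={G}; candidates ⊆ {B,E,R,W}.
T↔G: latent back-door arc(s) into T.
size 0: {}; under {} T still reaches {B,E,G,R,W} ∋ G.
size 1: {B}, {E}, {R} …(+1); under {B} T still reaches {E,G,R,W} ∋ G.
size 2: {B,E}, {B,R}, {B,W} …(+3); under {B,E} T still reaches {G} ∋ G.
T↔G cannot be blocked by any observed set — no back-door set.
No mediator lies on a directed T→…→G path.
Neither criterion identifies P(G|do(T)) in this graph.

P(G|do(T)): not identifiable (no BD/FD set).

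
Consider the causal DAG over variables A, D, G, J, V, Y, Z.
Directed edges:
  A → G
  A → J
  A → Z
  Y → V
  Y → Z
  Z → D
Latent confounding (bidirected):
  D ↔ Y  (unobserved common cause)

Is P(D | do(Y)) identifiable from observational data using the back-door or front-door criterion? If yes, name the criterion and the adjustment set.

desc(Y)\{Y}={D,V,Z}; candidates ⊆ {A,G,J}.
Y↔D: latent back-door arc(s) into Y.
size 0: {}; under {} Y still reaches {D} ∋ D.
size 1: {A}, {G}, {J}; under {A} Y still reaches {D} ∋ D.
size 2: {A,G}, {A,J}, {G,J}; under {A,G} Y still reaches {D} ∋ D.
Y↔D cannot be blocked by any observed set — no back-door set.
{Z}: (i) intercepts every directed Y→D path; (ii) no back-door Y→{Z}; (iii) {Y} blocks every back-door {Z}→D. Front-door holds.
P(D|do(Y)) = Σ_{Z} P(Z|Y) Σ_{Y'} P(D|Z,Y')P(Y').

P(D|do(Y)): frontdoor, adjust for {Z}.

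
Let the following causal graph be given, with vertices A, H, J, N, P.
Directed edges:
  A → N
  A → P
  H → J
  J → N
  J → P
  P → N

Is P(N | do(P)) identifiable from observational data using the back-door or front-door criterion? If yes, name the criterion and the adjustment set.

desc(P)\{P}={N}; candidates ⊆ {A,H,J}.
size 0: {}; under {} P still reaches {A,H,J,N} ∋ N.
size 1: {A}, {H}, {J}; under {A} P still reaches {H,J,N} ∋ N.
{A,J}: P⊥N given {A,J} in G with P→· removed — back-door holds.
P(N|do(P)) = Σ_{A,J} P(N|P,A,J)·P(A,J).

P(N|do(P)): backdoor, adjust for {A, J}.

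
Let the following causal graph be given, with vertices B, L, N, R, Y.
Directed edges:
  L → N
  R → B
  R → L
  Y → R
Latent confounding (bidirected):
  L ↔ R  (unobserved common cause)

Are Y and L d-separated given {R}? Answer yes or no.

No — Y and L are d-connected given {R}.

Bayes-Ball from Y | {R} reaches {L,N}.
L ∈ reach(Y|{R}) ⇒ Y ⊥̸ L | {R}.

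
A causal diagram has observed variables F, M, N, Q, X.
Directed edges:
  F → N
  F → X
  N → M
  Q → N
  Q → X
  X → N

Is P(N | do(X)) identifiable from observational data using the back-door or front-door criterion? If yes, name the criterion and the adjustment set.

P(N|do(X)): backdoor, adjust for {F, Q}.

desc(X)\{X}={M,N}; candidates ⊆ {F,Q}.
size 0: {}; under {} X still reaches {F,M,N,Q} ∋ N.
size 1: {F}, {Q}; under {F} X still reaches {M,N,Q} ∋ N.
{F,Q}: X⊥N given {F,Q} in G with X→· removed — back-door holds.
P(N|do(X)) = Σ_{F,Q} P(N|X,F,Q)·P(F,Q).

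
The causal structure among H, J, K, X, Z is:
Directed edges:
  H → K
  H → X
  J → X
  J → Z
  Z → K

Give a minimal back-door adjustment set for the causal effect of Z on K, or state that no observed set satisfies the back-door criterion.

Z→K: minimal back-door set ∅.

desc(Z)\{Z}={K}; candidates ⊆ {H,J,X}.
∅: Z⊥K given ∅ in G with Z→· removed — back-door holds.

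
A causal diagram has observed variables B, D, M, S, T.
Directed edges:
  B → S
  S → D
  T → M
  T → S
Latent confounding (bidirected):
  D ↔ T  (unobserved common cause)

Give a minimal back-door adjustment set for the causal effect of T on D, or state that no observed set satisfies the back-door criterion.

desc(T)\{T}={D,M,S}; candidates ⊆ {B}.
T↔D: latent back-door arc(s) into T.
size 0: {}; under {} T still reaches {D} ∋ D.
size 1: {B}; under {B} T still reaches {D} ∋ D.
T↔D cannot be blocked by any observed set — no back-door set.

T→D: no observed back-door set.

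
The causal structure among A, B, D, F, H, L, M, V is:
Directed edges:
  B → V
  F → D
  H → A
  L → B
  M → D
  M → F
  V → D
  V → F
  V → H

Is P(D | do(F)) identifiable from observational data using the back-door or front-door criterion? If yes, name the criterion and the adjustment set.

desc(F)\{F}={D}; candidates ⊆ {A,B,H,L,M,V}.
size 0: {}; under {} F still reaches {A,B,D,H,L,M,V} ∋ D.
size 1: {A}, {B}, {H} …(+3); under {A} F still reaches {B,D,H,L,M,V} ∋ D.
{M,V}: F⊥D given {M,V} in G with F→· removed — back-door holds.
P(D|do(F)) = Σ_{M,V} P(D|F,M,V)·P(M,V).

P(D|do(F)): backdoor, adjust for {M, V}.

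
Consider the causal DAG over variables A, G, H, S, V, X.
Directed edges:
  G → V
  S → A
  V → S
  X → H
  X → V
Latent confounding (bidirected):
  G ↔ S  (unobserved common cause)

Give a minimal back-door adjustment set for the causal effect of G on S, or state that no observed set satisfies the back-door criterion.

desc(G)\{G}={A,S,V}; candidates ⊆ {H,X}.
G↔S: latent back-door arc(s) into G.
size 0: {}; under {} G still reaches {A,S} ∋ S.
size 1: {H}, {X}; under {H} G still reaches {A,S} ∋ S.
size 2: {H,X}; under {H,X} G still reaches {A,S} ∋ S.
G↔S cannot be blocked by any observed set — no back-door set.

G→S: no observed back-door set.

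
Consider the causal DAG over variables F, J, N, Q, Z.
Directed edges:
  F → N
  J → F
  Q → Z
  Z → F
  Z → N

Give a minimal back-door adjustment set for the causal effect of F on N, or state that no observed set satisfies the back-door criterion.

desc(F)\{F}={N}; candidates ⊆ {J,Q,Z}.
size 0: {}; under {} F still reaches {J,N,Q,Z} ∋ N.
{Z}: F⊥N given {Z} in G with F→· removed — back-door holds.

F→N: minimal back-door set {Z}.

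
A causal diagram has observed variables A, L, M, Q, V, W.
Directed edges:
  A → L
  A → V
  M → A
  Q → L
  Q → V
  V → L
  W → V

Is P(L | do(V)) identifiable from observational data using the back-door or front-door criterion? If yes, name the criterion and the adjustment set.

desc(V)\{V}={L}; candidates ⊆ {A,M,Q,W}.
size 0: {}; under {} V still reaches {A,L,M,Q,W} ∋ L.
size 1: {A}, {M}, {Q} …(+1); under {A} V still reaches {L,Q,W} ∋ L.
{A,Q}: V⊥L given {A,Q} in G with V→· removed — back-door holds.
P(L|do(V)) = Σ_{A,Q} P(L|V,A,Q)·P(A,Q).

P(L|do(V)): backdoor, adjust for {A, Q}.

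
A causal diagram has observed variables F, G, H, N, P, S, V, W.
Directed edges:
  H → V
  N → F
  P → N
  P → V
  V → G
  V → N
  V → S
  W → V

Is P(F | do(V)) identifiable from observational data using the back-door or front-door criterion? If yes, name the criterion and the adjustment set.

P(F|do(V)): backdoor, adjust for {P}.

desc(V)\{V}={F,G,N,S}; candidates ⊆ {H,P,W}.
size 0: {}; under {} V still reaches {F,H,N,P,W} ∋ F.
{P}: V⊥F given {P} in G with V→· removed — back-door holds.
P(F|do(V)) = Σ_{P} P(F|V,P)·P(P).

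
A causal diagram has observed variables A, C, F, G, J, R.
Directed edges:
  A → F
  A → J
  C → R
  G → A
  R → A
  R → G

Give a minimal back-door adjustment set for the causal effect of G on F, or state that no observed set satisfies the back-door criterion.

G→F: minimal back-door set {R}.

desc(G)\{G}={A,F,J}; candidates ⊆ {C,R}.
size 0: {}; under {} G still reaches {A,C,F,J,R} ∋ F.
{R}: G⊥F given {R} in G with G→· removed — back-door holds.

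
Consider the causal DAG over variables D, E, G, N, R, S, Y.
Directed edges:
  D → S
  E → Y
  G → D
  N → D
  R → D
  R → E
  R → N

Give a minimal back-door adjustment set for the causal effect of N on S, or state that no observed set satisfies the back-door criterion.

N→S: minimal back-door set {R}.

desc(N)\{N}={D,S}; candidates ⊆ {E,G,R,Y}.
size 0: {}; under {} N still reaches {D,E,R,S,Y} ∋ S.
{R}: N⊥S given {R} in G with N→· removed — back-door holds.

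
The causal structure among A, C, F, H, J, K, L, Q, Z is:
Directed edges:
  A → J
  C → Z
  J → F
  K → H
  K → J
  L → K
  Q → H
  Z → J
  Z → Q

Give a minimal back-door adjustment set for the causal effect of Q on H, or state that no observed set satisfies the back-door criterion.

Q→H: minimal back-door set ∅.

desc(Q)\{Q}={H}; candidates ⊆ {A,C,F,J,K,L,Z}.
∅: Q⊥H given ∅ in G with Q→· removed — back-door holds.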